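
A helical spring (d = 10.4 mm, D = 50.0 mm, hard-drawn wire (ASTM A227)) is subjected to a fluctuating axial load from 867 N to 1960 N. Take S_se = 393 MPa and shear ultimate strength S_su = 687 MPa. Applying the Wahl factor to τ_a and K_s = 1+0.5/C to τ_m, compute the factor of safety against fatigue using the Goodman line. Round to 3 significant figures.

2.15

C = D/d = 50.0/10.4 = 4.8077; K_W = (4C−1)/(4C−4)+0.615/C = 1.3249; K_s = 1+0.5/C = 1.1040
F_a = (F_max−F_min)/2 = 546.5 N; F_m = (F_max+F_min)/2 = 1413.5 N
τ_a = K_W·8F_aD/(πd³) = 1.3249 × 61.859 = 81.956 MPa
τ_m = K_s·8F_mD/(πd³) = 1.1040 × 159.99 = 176.63 MPa
Goodman: 1/n_f = τ_a/S_se + τ_m/S_su = 81.956/393 + 176.63/687 = 0.20854 + 0.25711 = 0.46565
n_f = 1/0.46565 = 2.148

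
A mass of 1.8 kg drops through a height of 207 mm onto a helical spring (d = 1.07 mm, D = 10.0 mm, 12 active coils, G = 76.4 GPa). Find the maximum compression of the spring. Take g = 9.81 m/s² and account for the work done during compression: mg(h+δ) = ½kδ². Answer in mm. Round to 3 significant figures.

k = Gd⁴/(8D³N_a) = (76.4×10³)(1.07⁴)/(8·10.0³·12) = 1.0432 N/mm
W = mg = 1.8 × 9.81 = 17.658 N
½kδ² − Wδ − Wh = 0 → δ = (W + √(W² + 2kWh))/k
δ = (17.658 + √(311.8 + 7626.04))/1.0432 = (17.658 + 89.095)/1.0432 = 102.33 mm

102 mm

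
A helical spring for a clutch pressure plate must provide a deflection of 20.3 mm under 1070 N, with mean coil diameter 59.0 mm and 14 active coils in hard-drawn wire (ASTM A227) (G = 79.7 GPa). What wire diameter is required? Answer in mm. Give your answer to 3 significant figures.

Required rate k = F/δ = 1070/20.3 = 52.709 N/mm
d = (8D³N_a·k / G)^(1/4) = (8·59.0³·14·52.709 / (79.7×10³))^0.25
  = (15213)^0.25 = 11.1058 mm

11.1 mm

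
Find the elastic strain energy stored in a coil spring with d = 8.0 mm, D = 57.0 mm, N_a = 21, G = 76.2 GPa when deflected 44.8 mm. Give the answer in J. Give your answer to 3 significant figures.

10.1 J

k = Gd⁴/(8D³N_a) = (76.2×10³)(8.0⁴)/(8·57.0³·21) = 10.032 N/mm
U = ½kδ² = 0.5 × 10.032 × 44.8² = 10067 N·mm = 10.067 J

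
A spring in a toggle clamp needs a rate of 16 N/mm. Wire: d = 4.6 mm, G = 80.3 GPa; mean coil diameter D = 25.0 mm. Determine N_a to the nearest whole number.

18

N_a = Gd⁴/(8D³k) = (80.3×10³ × 4.6⁴)/(8 × 25.0³ × 16)
    = 3.5954e+07 / 2e+06 = 17.98 → 18 coils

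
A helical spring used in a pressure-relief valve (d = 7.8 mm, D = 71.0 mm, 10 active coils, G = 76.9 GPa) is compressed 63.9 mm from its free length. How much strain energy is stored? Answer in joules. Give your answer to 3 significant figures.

k = Gd⁴/(8D³N_a) = (76.9×10³)(7.8⁴)/(8·71.0³·10) = 9.9412 N/mm
U = ½kδ² = 0.5 × 9.9412 × 63.9² = 20296 N·mm = 20.296 J

20.3 J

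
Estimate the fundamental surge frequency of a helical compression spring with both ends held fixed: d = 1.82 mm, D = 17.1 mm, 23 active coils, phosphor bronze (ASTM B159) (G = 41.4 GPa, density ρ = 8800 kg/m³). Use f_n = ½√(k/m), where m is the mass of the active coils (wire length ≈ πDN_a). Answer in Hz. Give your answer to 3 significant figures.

66.1 Hz

k = Gd⁴/(8D³N_a) = (41.4×10³)(1.82⁴)/(8·17.1³·23) = 0.49372 N/mm = 493.72 N/m
Wire length L = πDN_a = π·17.1·23 = 1235.6 mm
m = ρ·(πd²/4)·L = 8800 × 2.6016×10⁻⁶ m² × 1.2356 m = 0.028287 kg
f_n = ½√(k/m) = 0.5·√(493.72/0.028287) = 0.5·√(17454) = 66.056 Hz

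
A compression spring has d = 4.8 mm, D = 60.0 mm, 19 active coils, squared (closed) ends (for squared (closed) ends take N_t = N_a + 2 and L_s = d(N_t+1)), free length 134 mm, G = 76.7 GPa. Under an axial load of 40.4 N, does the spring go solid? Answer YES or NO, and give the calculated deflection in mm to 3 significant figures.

YES, δ = 32.6 mm

k = Gd⁴/(8D³N_a) = (76.7×10³)(4.8⁴)/(8·60.0³·19) = 1.2401 N/mm
N_t = 21; L_s = 4.8·22 = 105.6 mm; δ_solid = L₀ − L_s = 134 − 105.6 = 28.4 mm
δ = F/k = 40.4/1.2401 = 32.578 mm
δ ≥ δ_solid → spring goes solid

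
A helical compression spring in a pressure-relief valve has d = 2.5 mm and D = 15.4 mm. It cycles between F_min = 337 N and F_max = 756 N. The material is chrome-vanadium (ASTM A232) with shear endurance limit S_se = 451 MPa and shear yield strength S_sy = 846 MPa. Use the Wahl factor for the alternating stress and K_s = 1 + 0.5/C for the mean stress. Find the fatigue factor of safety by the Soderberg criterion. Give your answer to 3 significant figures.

0.312

C = D/d = 15.4/2.5 = 6.1600; K_W = (4C−1)/(4C−4)+0.615/C = 1.2452; K_s = 1+0.5/C = 1.0812
F_a = (F_max−F_min)/2 = 209.5 N; F_m = (F_max+F_min)/2 = 546.5 N
τ_a = K_W·8F_aD/(πd³) = 1.2452 × 525.81 = 654.73 MPa
τ_m = K_s·8F_mD/(πd³) = 1.0812 × 1371.6 = 1482.9 MPa
Soderberg: 1/n_f = τ_a/S_se + τ_m/S_sy = 654.73/451 + 1482.9/846 = 1.45172 + 1.75289 = 3.2046
n_f = 1/3.2046 = 0.3121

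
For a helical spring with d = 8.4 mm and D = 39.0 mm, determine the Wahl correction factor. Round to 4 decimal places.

C = D/d = 39.0/8.4 = 4.6429
K_W = (4C−1)/(4C−4) + 0.615/C = 17.571/14.571 + 0.1325 = 1.3383

1.3383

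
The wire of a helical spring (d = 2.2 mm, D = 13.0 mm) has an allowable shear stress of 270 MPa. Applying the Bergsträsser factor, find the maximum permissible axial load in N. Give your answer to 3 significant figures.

69.9 N

C = D/d = 13.0/2.2 = 5.9091
K_B = (4C+2)/(4C−3) = 25.636/20.636 = 1.2423
τ_max = K·8FD/(πd³) → F_max = τ_allow·πd³/(8DK)
F_max = 270·π·2.2³/(8·13.0·1.2423) = 9032/129.2 = 69.908 N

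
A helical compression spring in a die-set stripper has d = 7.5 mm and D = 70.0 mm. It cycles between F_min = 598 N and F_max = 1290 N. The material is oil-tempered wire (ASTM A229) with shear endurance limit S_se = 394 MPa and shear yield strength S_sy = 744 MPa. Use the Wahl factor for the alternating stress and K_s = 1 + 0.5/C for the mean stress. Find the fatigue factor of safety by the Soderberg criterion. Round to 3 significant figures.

1.01

C = D/d = 70.0/7.5 = 9.3333; K_W = (4C−1)/(4C−4)+0.615/C = 1.1559; K_s = 1+0.5/C = 1.0536
F_a = (F_max−F_min)/2 = 346 N; F_m = (F_max+F_min)/2 = 944 N
τ_a = K_W·8F_aD/(πd³) = 1.1559 × 146.19 = 168.98 MPa
τ_m = K_s·8F_mD/(πd³) = 1.0536 × 398.87 = 420.23 MPa
Soderberg: 1/n_f = τ_a/S_se + τ_m/S_sy = 168.98/394 + 420.23/744 = 0.42890 + 0.56483 = 0.99373
n_f = 1/0.99373 = 1.006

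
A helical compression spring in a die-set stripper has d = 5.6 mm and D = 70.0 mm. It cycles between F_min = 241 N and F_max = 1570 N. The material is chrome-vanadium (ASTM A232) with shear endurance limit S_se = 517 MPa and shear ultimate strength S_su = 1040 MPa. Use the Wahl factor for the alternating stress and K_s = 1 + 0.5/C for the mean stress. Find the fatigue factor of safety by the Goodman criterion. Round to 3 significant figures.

C = D/d = 70.0/5.6 = 12.5000; K_W = (4C−1)/(4C−4)+0.615/C = 1.1144; K_s = 1+0.5/C = 1.0400
F_a = (F_max−F_min)/2 = 664.5 N; F_m = (F_max+F_min)/2 = 905.5 N
τ_a = K_W·8F_aD/(πd³) = 1.1144 × 674.48 = 751.65 MPa
τ_m = K_s·8F_mD/(πd³) = 1.0400 × 919.1 = 955.86 MPa
Goodman: 1/n_f = τ_a/S_se + τ_m/S_su = 751.65/517 + 955.86/1040 = 1.45387 + 0.91910 = 2.373
n_f = 1/2.373 = 0.4214

0.421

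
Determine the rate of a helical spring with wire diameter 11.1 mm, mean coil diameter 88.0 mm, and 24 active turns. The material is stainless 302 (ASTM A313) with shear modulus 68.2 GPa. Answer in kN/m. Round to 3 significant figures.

k = Gd⁴/(8D³N_a) = (68.2×10³ × 11.1⁴) / (8 × 88.0³ × 24)
  = 1.03532e+09 / 1.30843e+08 = 7.9127 N/mm

7.91 kN/m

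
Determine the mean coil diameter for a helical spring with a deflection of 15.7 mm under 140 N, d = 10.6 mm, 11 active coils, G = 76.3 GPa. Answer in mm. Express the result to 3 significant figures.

Required rate k = F/δ = 140/15.7 = 8.9172 N/mm
D = (Gd⁴/(8N_a·k))^(1/3) = (76.3×10³·10.6⁴/(8·11·8.9172))^(1/3)
  = (1.22754e+06)^(1/3) = 107.0728 mm

107 mm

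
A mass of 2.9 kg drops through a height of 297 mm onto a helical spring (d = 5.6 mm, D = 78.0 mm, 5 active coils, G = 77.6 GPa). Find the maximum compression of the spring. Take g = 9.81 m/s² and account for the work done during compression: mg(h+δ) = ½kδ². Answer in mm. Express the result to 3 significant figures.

k = Gd⁴/(8D³N_a) = (77.6×10³)(5.6⁴)/(8·78.0³·5) = 4.0204 N/mm
W = mg = 2.9 × 9.81 = 28.449 N
½kδ² − Wδ − Wh = 0 → δ = (W + √(W² + 2kWh))/k
δ = (28.449 + √(809.35 + 67939.7))/4.0204 = (28.449 + 262.2)/4.0204 = 72.294 mm

72.3 mm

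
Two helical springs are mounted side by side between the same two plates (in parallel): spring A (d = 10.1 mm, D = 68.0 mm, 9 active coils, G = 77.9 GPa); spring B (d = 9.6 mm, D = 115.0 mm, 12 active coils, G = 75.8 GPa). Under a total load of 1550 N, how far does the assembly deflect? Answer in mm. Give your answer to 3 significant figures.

38.5 mm

k_A = Gd⁴/(8D³N_a) = (77.9×10³)(10.1⁴)/(8·68.0³·9) = 35.807 N/mm
k_B = Gd⁴/(8D³N_a) = (75.8×10³)(9.6⁴)/(8·115.0³·12) = 4.4095 N/mm
Parallel: k_eq = 35.807 + 4.4095 = 40.216 N/mm
δ = F/k_eq = 1550/40.216 = 38.542 mm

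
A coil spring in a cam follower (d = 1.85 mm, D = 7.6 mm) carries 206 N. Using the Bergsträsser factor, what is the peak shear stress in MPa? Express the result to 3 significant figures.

864 MPa

Spring index C = D/d = 7.6/1.85 = 4.1081
K_B = (4C+2)/(4C−3) = 18.432/13.432 = 1.3722
τ₀ = 8FD/(πd³) = 8·206·7.6/(π·1.85³) = 12524.8/19.891 = 629.66 MPa
τ_max = K·τ₀ = 1.3722 × 629.66 = 864.04 MPa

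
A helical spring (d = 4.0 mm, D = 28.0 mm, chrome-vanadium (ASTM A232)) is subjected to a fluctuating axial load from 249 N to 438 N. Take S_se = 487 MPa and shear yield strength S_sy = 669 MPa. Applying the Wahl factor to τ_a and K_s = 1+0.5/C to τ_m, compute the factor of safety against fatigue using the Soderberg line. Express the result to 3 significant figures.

C = D/d = 28.0/4.0 = 7.0000; K_W = (4C−1)/(4C−4)+0.615/C = 1.2129; K_s = 1+0.5/C = 1.0714
F_a = (F_max−F_min)/2 = 94.5 N; F_m = (F_max+F_min)/2 = 343.5 N
τ_a = K_W·8F_aD/(πd³) = 1.2129 × 105.28 = 127.69 MPa
τ_m = K_s·8F_mD/(πd³) = 1.0714 × 382.69 = 410.02 MPa
Soderberg: 1/n_f = τ_a/S_se + τ_m/S_sy = 127.69/487 + 410.02/669 = 0.26220 + 0.61289 = 0.87509
n_f = 1/0.87509 = 1.143

1.14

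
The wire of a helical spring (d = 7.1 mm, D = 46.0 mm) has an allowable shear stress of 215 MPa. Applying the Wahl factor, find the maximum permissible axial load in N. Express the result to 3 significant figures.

533 N

C = D/d = 46.0/7.1 = 6.4789
K_W = (4C−1)/(4C−4) + 0.615/C = 24.915/21.915 + 0.0949 = 1.2318
τ_max = K·8FD/(πd³) → F_max = τ_allow·πd³/(8DK)
F_max = 215·π·7.1³/(8·46.0·1.2318) = 2.4175e+05/453.31 = 533.3 N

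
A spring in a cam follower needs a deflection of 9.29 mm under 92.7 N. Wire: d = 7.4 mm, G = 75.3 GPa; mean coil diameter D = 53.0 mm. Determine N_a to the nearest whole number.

Required rate k = F/δ = 92.7/9.29 = 9.9785 N/mm
N_a = Gd⁴/(8D³k) = (75.3×10³ × 7.4⁴)/(8 × 53.0³ × 9.9785)
    = 2.25799e+08 / 1.18845e+07 = 19 → 19 coils

19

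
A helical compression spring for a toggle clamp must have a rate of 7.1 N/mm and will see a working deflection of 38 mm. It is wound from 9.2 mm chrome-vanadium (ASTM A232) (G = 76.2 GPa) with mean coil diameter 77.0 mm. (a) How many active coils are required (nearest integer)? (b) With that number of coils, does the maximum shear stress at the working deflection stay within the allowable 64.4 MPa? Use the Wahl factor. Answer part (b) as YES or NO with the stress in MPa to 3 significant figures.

(a) 21 coils; (b) NO, τ_max = 80.0 MPa

N_a = Gd⁴/(8D³k) = (76.2×10³)(9.2⁴)/(8·77.0³·7.1) = 21.05 → N_a = 21
Actual rate k = Gd⁴/(8D³·21) = 7.1175 N/mm
Working load F = kδ = 7.1175·38 = 270.46 N
C = 77.0/9.2 = 8.3696; K_W = (4C−1)/(4C−4)+0.615/C = 1.1753
τ_max = K_W·8FD/(πd³) = 1.1753·68.104 = 80.04 MPa
τ_max > 64.4 MPa → exceeds allowable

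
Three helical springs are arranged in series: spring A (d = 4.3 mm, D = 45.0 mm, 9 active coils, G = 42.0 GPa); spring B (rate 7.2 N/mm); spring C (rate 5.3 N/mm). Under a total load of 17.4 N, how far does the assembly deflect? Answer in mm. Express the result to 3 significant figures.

k_A = Gd⁴/(8D³N_a) = (42.0×10³)(4.3⁴)/(8·45.0³·9) = 2.1885 N/mm
Series: 1/k_eq = 1/2.1885 + 1/7.2 + 1/5.3 = 0.7845; k_eq = 1.2747 N/mm
δ = F/k_eq = 17.4/1.2747 = 13.65 mm

13.7 mm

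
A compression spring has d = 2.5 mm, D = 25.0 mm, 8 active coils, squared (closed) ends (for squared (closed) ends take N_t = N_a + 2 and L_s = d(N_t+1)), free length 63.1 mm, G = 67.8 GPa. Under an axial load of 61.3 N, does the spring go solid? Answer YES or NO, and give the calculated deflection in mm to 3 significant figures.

NO, δ = 23.1 mm

k = Gd⁴/(8D³N_a) = (67.8×10³)(2.5⁴)/(8·25.0³·8) = 2.6484 N/mm
N_t = 10; L_s = 2.5·11 = 27.5 mm; δ_solid = L₀ − L_s = 63.1 − 27.5 = 35.6 mm
δ = F/k = 61.3/2.6484 = 23.146 mm
δ < δ_solid → spring does not go solid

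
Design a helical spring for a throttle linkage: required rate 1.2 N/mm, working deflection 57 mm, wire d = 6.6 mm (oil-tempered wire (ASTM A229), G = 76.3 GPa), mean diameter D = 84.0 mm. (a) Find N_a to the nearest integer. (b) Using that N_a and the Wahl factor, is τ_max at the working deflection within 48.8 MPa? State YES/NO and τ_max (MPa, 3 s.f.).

N_a = Gd⁴/(8D³k) = (76.3×10³)(6.6⁴)/(8·84.0³·1.2) = 25.44 → N_a = 25
Actual rate k = Gd⁴/(8D³·25) = 1.2213 N/mm
Working load F = kδ = 1.2213·57 = 69.616 N
C = 84.0/6.6 = 12.7273; K_W = (4C−1)/(4C−4)+0.615/C = 1.1123
τ_max = K_W·8FD/(πd³) = 1.1123·51.796 = 57.611 MPa
τ_max > 48.8 MPa → exceeds allowable

(a) 25 coils; (b) NO, τ_max = 57.6 MPa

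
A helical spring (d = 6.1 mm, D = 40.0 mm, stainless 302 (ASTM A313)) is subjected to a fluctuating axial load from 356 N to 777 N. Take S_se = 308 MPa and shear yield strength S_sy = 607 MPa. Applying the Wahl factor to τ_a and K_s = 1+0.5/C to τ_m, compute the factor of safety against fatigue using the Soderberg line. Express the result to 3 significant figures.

1.21

C = D/d = 40.0/6.1 = 6.5574; K_W = (4C−1)/(4C−4)+0.615/C = 1.2287; K_s = 1+0.5/C = 1.0762
F_a = (F_max−F_min)/2 = 210.5 N; F_m = (F_max+F_min)/2 = 566.5 N
τ_a = K_W·8F_aD/(πd³) = 1.2287 × 94.463 = 116.07 MPa
τ_m = K_s·8F_mD/(πd³) = 1.0762 × 254.22 = 273.6 MPa
Soderberg: 1/n_f = τ_a/S_se + τ_m/S_sy = 116.07/308 + 273.6/607 = 0.37685 + 0.45075 = 0.8276
n_f = 1/0.8276 = 1.208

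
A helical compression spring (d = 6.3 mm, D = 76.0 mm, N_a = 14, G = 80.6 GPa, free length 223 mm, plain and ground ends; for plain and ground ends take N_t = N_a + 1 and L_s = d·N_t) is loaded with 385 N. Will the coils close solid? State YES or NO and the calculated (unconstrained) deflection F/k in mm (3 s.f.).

YES, δ = 149 mm

k = Gd⁴/(8D³N_a) = (80.6×10³)(6.3⁴)/(8·76.0³·14) = 2.5825 N/mm
N_t = 15; L_s = 6.3·15 = 94.5 mm; δ_solid = L₀ − L_s = 223 − 94.5 = 128.5 mm
δ = F/k = 385/2.5825 = 149.08 mm
δ ≥ δ_solid → spring goes solid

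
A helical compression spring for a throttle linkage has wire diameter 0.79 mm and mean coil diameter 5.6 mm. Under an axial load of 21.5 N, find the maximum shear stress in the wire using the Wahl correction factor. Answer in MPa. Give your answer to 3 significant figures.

752 MPa

Spring index C = D/d = 5.6/0.79 = 7.0886
K_W = (4C−1)/(4C−4) + 0.615/C = 27.354/24.354 + 0.0868 = 1.2099
τ₀ = 8FD/(πd³) = 8·21.5·5.6/(π·0.79³) = 963.2/1.5489 = 621.85 MPa
τ_max = K·τ₀ = 1.2099 × 621.85 = 752.4 MPa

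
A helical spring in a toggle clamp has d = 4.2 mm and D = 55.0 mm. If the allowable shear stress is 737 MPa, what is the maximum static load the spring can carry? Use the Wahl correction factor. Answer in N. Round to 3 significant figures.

C = D/d = 55.0/4.2 = 13.0952
K_W = (4C−1)/(4C−4) + 0.615/C = 51.381/48.381 + 0.0470 = 1.1090
τ_max = K·8FD/(πd³) → F_max = τ_allow·πd³/(8DK)
F_max = 737·π·4.2³/(8·55.0·1.1090) = 1.7154e+05/487.95 = 351.55 N

352 N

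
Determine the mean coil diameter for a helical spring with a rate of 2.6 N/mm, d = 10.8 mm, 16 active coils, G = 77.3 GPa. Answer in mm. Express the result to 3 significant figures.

D = (Gd⁴/(8N_a·k))^(1/3) = (77.3×10³·10.8⁴/(8·16·2.6))^(1/3)
  = (3.16003e+06)^(1/3) = 146.7451 mm

147 mm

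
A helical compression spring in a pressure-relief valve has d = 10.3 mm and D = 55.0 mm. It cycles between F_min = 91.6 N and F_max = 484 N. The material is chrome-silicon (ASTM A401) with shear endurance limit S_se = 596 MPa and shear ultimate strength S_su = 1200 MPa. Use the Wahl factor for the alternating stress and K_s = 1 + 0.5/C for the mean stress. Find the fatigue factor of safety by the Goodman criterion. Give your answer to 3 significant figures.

11.4

C = D/d = 55.0/10.3 = 5.3398; K_W = (4C−1)/(4C−4)+0.615/C = 1.2880; K_s = 1+0.5/C = 1.0936
F_a = (F_max−F_min)/2 = 196.2 N; F_m = (F_max+F_min)/2 = 287.8 N
τ_a = K_W·8F_aD/(πd³) = 1.2880 × 25.147 = 32.389 MPa
τ_m = K_s·8F_mD/(πd³) = 1.0936 × 36.888 = 40.342 MPa
Goodman: 1/n_f = τ_a/S_se + τ_m/S_su = 32.389/596 + 40.342/1200 = 0.05434 + 0.03362 = 0.087963
n_f = 1/0.087963 = 11.37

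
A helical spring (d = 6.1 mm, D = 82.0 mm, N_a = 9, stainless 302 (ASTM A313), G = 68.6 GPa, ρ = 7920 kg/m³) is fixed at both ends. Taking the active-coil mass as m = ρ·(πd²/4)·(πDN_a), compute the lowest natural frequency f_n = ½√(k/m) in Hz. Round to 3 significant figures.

k = Gd⁴/(8D³N_a) = (68.6×10³)(6.1⁴)/(8·82.0³·9) = 2.3926 N/mm = 2392.6 N/m
Wire length L = πDN_a = π·82.0·9 = 2318.5 mm
m = ρ·(πd²/4)·L = 7920 × 29.225×10⁻⁶ m² × 2.3185 m = 0.53664 kg
f_n = ½√(k/m) = 0.5·√(2392.6/0.53664) = 0.5·√(4458.5) = 33.386 Hz

33.4 Hz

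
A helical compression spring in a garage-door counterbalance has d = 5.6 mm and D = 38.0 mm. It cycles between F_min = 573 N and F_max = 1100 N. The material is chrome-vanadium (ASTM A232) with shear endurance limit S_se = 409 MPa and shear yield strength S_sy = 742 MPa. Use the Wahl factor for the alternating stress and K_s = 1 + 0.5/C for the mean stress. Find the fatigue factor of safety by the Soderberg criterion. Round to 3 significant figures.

C = D/d = 38.0/5.6 = 6.7857; K_W = (4C−1)/(4C−4)+0.615/C = 1.2203; K_s = 1+0.5/C = 1.0737
F_a = (F_max−F_min)/2 = 263.5 N; F_m = (F_max+F_min)/2 = 836.5 N
τ_a = K_W·8F_aD/(πd³) = 1.2203 × 145.19 = 177.17 MPa
τ_m = K_s·8F_mD/(πd³) = 1.0737 × 460.92 = 494.88 MPa
Soderberg: 1/n_f = τ_a/S_se + τ_m/S_sy = 177.17/409 + 494.88/742 = 0.43318 + 0.66696 = 1.1001
n_f = 1/1.1001 = 0.909

0.909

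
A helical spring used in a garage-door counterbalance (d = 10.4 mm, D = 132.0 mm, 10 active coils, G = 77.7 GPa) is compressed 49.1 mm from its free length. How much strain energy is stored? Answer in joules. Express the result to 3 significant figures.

5.95 J

k = Gd⁴/(8D³N_a) = (77.7×10³)(10.4⁴)/(8·132.0³·10) = 4.9402 N/mm
U = ½kδ² = 0.5 × 4.9402 × 49.1² = 5954.9 N·mm = 5.9549 J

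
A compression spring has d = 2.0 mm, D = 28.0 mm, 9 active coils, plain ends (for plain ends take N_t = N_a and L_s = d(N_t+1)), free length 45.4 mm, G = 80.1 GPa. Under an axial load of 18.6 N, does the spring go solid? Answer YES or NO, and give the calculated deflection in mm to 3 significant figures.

NO, δ = 22.9 mm

k = Gd⁴/(8D³N_a) = (80.1×10³)(2.0⁴)/(8·28.0³·9) = 0.81086 N/mm
N_t = 9; L_s = 2.0·10 = 20 mm; δ_solid = L₀ − L_s = 45.4 − 20 = 25.4 mm
δ = F/k = 18.6/0.81086 = 22.939 mm
δ < δ_solid → spring does not go solid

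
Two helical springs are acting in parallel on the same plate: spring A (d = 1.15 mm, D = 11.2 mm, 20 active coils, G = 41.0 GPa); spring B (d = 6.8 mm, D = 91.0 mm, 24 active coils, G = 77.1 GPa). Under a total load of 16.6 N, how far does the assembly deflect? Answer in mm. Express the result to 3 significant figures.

k_A = Gd⁴/(8D³N_a) = (41.0×10³)(1.15⁴)/(8·11.2³·20) = 0.31901 N/mm
k_B = Gd⁴/(8D³N_a) = (77.1×10³)(6.8⁴)/(8·91.0³·24) = 1.1394 N/mm
Parallel: k_eq = 0.31901 + 1.1394 = 1.4584 N/mm
δ = F/k_eq = 16.6/1.4584 = 11.383 mm

11.4 mm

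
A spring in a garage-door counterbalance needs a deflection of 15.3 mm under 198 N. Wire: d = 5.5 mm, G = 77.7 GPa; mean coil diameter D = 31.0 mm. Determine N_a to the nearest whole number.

Required rate k = F/δ = 198/15.3 = 12.941 N/mm
N_a = Gd⁴/(8D³k) = (77.7×10³ × 5.5⁴)/(8 × 31.0³ × 12.941)
    = 7.11004e+07 / 3.08424e+06 = 23.05 → 23 coils

23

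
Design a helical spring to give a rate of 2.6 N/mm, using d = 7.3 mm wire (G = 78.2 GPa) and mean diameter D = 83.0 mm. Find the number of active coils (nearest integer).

N_a = Gd⁴/(8D³k) = (78.2×10³ × 7.3⁴)/(8 × 83.0³ × 2.6)
    = 2.22074e+08 / 1.18932e+07 = 18.67 → 19 coils

19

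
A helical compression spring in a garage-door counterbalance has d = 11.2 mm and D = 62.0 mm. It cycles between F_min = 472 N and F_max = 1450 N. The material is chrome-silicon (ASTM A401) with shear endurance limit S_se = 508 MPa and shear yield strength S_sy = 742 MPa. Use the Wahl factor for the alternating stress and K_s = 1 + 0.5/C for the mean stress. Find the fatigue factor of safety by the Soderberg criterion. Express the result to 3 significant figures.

C = D/d = 62.0/11.2 = 5.5357; K_W = (4C−1)/(4C−4)+0.615/C = 1.2765; K_s = 1+0.5/C = 1.0903
F_a = (F_max−F_min)/2 = 489 N; F_m = (F_max+F_min)/2 = 961 N
τ_a = K_W·8F_aD/(πd³) = 1.2765 × 54.952 = 70.144 MPa
τ_m = K_s·8F_mD/(πd³) = 1.0903 × 107.99 = 117.75 MPa
Soderberg: 1/n_f = τ_a/S_se + τ_m/S_sy = 70.144/508 + 117.75/742 = 0.13808 + 0.15869 = 0.29677
n_f = 1/0.29677 = 3.37

3.37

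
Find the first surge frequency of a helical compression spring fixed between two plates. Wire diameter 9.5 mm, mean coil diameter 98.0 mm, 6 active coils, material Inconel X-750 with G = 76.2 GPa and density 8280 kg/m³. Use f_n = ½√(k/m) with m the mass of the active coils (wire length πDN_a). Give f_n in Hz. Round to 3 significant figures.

k = Gd⁴/(8D³N_a) = (76.2×10³)(9.5⁴)/(8·98.0³·6) = 13.738 N/mm = 13738 N/m
Wire length L = πDN_a = π·98.0·6 = 1847.3 mm
m = ρ·(πd²/4)·L = 8280 × 70.882×10⁻⁶ m² × 1.8473 m = 1.0842 kg
f_n = ½√(k/m) = 0.5·√(13738/1.0842) = 0.5·√(12672) = 56.284 Hz

56.3 Hz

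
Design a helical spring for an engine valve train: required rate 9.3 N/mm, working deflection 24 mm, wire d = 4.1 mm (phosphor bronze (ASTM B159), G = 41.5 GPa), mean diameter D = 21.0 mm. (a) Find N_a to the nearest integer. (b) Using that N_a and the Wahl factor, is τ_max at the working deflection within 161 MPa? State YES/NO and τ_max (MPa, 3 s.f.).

(a) 17 coils; (b) NO, τ_max = 226 MPa

N_a = Gd⁴/(8D³k) = (41.5×10³)(4.1⁴)/(8·21.0³·9.3) = 17.02 → N_a = 17
Actual rate k = Gd⁴/(8D³·17) = 9.3108 N/mm
Working load F = kδ = 9.3108·24 = 223.46 N
C = 21.0/4.1 = 5.1220; K_W = (4C−1)/(4C−4)+0.615/C = 1.3020
τ_max = K_W·8FD/(πd³) = 1.3020·173.38 = 225.75 MPa
τ_max > 161 MPa → exceeds allowable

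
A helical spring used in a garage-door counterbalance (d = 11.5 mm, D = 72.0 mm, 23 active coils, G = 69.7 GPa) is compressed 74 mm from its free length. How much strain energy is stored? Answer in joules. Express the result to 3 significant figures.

k = Gd⁴/(8D³N_a) = (69.7×10³)(11.5⁴)/(8·72.0³·23) = 17.75 N/mm
U = ½kδ² = 0.5 × 17.75 × 74² = 48601 N·mm = 48.601 J

48.6 J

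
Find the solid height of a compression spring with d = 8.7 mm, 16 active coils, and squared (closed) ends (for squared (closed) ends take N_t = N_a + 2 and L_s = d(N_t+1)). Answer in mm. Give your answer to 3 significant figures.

squared (closed) ends: N_t = N_a + 2 = 16 + 2 = 18
L_s = d·(N_t+1) = 8.7 × 19 = 165.3 mm

165 mm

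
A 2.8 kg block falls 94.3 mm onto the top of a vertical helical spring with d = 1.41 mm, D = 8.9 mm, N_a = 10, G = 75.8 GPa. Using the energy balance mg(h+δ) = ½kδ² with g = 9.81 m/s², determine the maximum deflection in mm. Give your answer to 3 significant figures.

36.8 mm

k = Gd⁴/(8D³N_a) = (75.8×10³)(1.41⁴)/(8·8.9³·10) = 5.3123 N/mm
W = mg = 2.8 × 9.81 = 27.468 N
½kδ² − Wδ − Wh = 0 → δ = (W + √(W² + 2kWh))/k
δ = (27.468 + √(754.49 + 27520.4))/5.3123 = (27.468 + 168.15)/5.3123 = 36.824 mm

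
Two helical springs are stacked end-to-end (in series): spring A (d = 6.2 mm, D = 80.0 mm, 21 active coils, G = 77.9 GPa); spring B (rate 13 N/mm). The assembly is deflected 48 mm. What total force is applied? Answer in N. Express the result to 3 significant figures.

58.2 N

k_A = Gd⁴/(8D³N_a) = (77.9×10³)(6.2⁴)/(8·80.0³·21) = 1.3382 N/mm
Series: 1/k_eq = 1/1.3382 + 1/13 = 0.82419; k_eq = 1.2133 N/mm
F = k_eq·δ = 1.2133·48 = 58.239 N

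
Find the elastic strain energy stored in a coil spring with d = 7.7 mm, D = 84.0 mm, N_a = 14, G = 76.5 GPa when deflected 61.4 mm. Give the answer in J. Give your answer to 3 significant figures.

7.64 J

k = Gd⁴/(8D³N_a) = (76.5×10³)(7.7⁴)/(8·84.0³·14) = 4.0511 N/mm
U = ½kδ² = 0.5 × 4.0511 × 61.4² = 7636.2 N·mm = 7.6362 J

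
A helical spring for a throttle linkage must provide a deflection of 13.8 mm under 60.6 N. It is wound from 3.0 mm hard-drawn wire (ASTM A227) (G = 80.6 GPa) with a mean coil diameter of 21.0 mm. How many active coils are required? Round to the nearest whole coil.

Required rate k = F/δ = 60.6/13.8 = 4.3913 N/mm
N_a = Gd⁴/(8D³k) = (80.6×10³ × 3.0⁴)/(8 × 21.0³ × 4.3913)
    = 6.5286e+06 / 325343 = 20.07 → 20 coils

20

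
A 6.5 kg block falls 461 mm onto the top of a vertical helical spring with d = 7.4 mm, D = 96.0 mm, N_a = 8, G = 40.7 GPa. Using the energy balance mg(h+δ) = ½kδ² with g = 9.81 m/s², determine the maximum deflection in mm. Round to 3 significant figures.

k = Gd⁴/(8D³N_a) = (40.7×10³)(7.4⁴)/(8·96.0³·8) = 2.1554 N/mm
W = mg = 6.5 × 9.81 = 63.765 N
½kδ² − Wδ − Wh = 0 → δ = (W + √(W² + 2kWh))/k
δ = (63.765 + √(4066 + 126719))/2.1554 = (63.765 + 361.64)/2.1554 = 197.37 mm

197 mm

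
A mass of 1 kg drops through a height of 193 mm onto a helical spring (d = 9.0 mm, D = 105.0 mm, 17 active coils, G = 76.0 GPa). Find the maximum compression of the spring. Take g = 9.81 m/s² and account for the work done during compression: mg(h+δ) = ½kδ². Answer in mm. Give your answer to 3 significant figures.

37.8 mm

k = Gd⁴/(8D³N_a) = (76.0×10³)(9.0⁴)/(8·105.0³·17) = 3.1672 N/mm
W = mg = 1 × 9.81 = 9.81 N
½kδ² − Wδ − Wh = 0 → δ = (W + √(W² + 2kWh))/k
δ = (9.81 + √(96.236 + 11993.1))/3.1672 = (9.81 + 109.95)/3.1672 = 37.813 mm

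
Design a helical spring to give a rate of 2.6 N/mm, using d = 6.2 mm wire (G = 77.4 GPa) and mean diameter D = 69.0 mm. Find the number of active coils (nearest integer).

17

N_a = Gd⁴/(8D³k) = (77.4×10³ × 6.2⁴)/(8 × 69.0³ × 2.6)
    = 1.14369e+08 / 6.83299e+06 = 16.74 → 17 coils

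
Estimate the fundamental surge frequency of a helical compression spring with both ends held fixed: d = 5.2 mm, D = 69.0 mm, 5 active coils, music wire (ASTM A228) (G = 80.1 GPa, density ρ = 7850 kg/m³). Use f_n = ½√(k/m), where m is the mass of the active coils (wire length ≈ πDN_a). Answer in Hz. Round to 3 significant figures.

78.5 Hz

k = Gd⁴/(8D³N_a) = (80.1×10³)(5.2⁴)/(8·69.0³·5) = 4.457 N/mm = 4457 N/m
Wire length L = πDN_a = π·69.0·5 = 1083.8 mm
m = ρ·(πd²/4)·L = 7850 × 21.237×10⁻⁶ m² × 1.0838 m = 0.18069 kg
f_n = ½√(k/m) = 0.5·√(4457/0.18069) = 0.5·√(24666) = 78.527 Hz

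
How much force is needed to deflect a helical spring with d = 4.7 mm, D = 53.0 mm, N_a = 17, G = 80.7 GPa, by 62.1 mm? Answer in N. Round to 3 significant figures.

k = Gd⁴/(8D³N_a) = (80.7×10³)(4.7⁴)/(8·53.0³·17) = 1.9449 N/mm
F = k·δ = 1.9449 × 62.1 = 120.78 N

121 N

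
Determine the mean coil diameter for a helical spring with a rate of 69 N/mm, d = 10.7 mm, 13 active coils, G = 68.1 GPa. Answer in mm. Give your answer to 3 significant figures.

D = (Gd⁴/(8N_a·k))^(1/3) = (68.1×10³·10.7⁴/(8·13·69))^(1/3)
  = (124394)^(1/3) = 49.9191 mm

49.9 mm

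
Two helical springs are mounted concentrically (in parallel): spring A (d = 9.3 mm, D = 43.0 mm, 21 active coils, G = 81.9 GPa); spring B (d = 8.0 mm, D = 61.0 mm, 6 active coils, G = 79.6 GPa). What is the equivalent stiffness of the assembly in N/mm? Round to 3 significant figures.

75.8 N/mm

k_A = Gd⁴/(8D³N_a) = (81.9×10³)(9.3⁴)/(8·43.0³·21) = 45.867 N/mm
k_B = Gd⁴/(8D³N_a) = (79.6×10³)(8.0⁴)/(8·61.0³·6) = 29.926 N/mm
Parallel: k_eq = 45.867 + 29.926 = 75.793 N/mm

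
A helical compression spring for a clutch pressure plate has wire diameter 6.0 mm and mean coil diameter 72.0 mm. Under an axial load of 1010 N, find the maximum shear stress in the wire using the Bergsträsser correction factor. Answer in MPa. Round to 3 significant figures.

Spring index C = D/d = 72.0/6.0 = 12.0000
K_B = (4C+2)/(4C−3) = 50.000/45.000 = 1.1111
τ₀ = 8FD/(πd³) = 8·1010·72.0/(π·6.0³) = 581760/678.58 = 857.31 MPa
τ_max = K·τ₀ = 1.1111 × 857.31 = 952.57 MPa

953 MPa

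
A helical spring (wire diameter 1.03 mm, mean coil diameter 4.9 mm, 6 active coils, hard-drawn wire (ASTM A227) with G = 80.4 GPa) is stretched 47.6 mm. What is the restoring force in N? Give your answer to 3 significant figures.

763 N

k = Gd⁴/(8D³N_a) = (80.4×10³)(1.03⁴)/(8·4.9³·6) = 16.024 N/mm
F = k·δ = 16.024 × 47.6 = 762.75 N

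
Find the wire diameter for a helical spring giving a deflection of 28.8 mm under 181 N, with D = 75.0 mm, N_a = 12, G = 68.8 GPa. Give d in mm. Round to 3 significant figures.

Required rate k = F/δ = 181/28.8 = 6.2847 N/mm
d = (8D³N_a·k / G)^(1/4) = (8·75.0³·12·6.2847 / (68.8×10³))^0.25
  = (3699.6)^0.25 = 7.7990 mm

7.80 mm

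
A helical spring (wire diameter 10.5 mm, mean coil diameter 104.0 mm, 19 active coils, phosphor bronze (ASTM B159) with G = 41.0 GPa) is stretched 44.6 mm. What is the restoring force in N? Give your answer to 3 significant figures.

k = Gd⁴/(8D³N_a) = (41.0×10³)(10.5⁴)/(8·104.0³·19) = 2.9147 N/mm
F = k·δ = 2.9147 × 44.6 = 130 N

130 N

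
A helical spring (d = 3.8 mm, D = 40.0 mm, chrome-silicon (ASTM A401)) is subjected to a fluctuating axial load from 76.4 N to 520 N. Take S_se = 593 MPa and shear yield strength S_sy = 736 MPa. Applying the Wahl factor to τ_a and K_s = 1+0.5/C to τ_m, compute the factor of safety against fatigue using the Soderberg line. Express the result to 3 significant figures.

0.634

C = D/d = 40.0/3.8 = 10.5263; K_W = (4C−1)/(4C−4)+0.615/C = 1.1372; K_s = 1+0.5/C = 1.0475
F_a = (F_max−F_min)/2 = 221.8 N; F_m = (F_max+F_min)/2 = 298.2 N
τ_a = K_W·8F_aD/(πd³) = 1.1372 × 411.73 = 468.2 MPa
τ_m = K_s·8F_mD/(πd³) = 1.0475 × 553.55 = 579.84 MPa
Soderberg: 1/n_f = τ_a/S_se + τ_m/S_sy = 468.2/593 + 579.84/736 = 0.78954 + 0.78783 = 1.5774
n_f = 1/1.5774 = 0.634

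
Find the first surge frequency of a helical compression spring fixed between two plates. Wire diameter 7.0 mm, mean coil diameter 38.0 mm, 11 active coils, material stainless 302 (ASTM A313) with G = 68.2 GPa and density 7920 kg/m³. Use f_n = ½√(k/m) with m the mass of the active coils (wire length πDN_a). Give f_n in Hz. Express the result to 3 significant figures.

k = Gd⁴/(8D³N_a) = (68.2×10³)(7.0⁴)/(8·38.0³·11) = 33.911 N/mm = 33911 N/m
Wire length L = πDN_a = π·38.0·11 = 1313.2 mm
m = ρ·(πd²/4)·L = 7920 × 38.485×10⁻⁶ m² × 1.3132 m = 0.40026 kg
f_n = ½√(k/m) = 0.5·√(33911/0.40026) = 0.5·√(84724) = 145.54 Hz

146 Hz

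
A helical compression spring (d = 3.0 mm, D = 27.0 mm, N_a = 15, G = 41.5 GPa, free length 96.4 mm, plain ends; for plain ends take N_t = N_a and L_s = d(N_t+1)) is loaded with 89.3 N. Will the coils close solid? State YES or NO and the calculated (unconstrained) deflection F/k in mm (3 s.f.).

YES, δ = 62.7 mm

k = Gd⁴/(8D³N_a) = (41.5×10³)(3.0⁴)/(8·27.0³·15) = 1.4232 N/mm
N_t = 15; L_s = 3.0·16 = 48 mm; δ_solid = L₀ − L_s = 96.4 − 48 = 48.4 mm
δ = F/k = 89.3/1.4232 = 62.747 mm
δ ≥ δ_solid → spring goes solid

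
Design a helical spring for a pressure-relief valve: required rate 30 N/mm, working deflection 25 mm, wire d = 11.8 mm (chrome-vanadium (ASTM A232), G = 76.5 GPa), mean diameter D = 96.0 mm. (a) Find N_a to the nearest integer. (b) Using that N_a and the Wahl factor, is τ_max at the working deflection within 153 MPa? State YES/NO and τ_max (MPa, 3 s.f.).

N_a = Gd⁴/(8D³k) = (76.5×10³)(11.8⁴)/(8·96.0³·30) = 6.985 → N_a = 7
Actual rate k = Gd⁴/(8D³·7) = 29.936 N/mm
Working load F = kδ = 29.936·25 = 748.39 N
C = 96.0/11.8 = 8.1356; K_W = (4C−1)/(4C−4)+0.615/C = 1.1807
τ_max = K_W·8FD/(πd³) = 1.1807·111.35 = 131.47 MPa
τ_max ≤ 153 MPa → acceptable

(a) 7 coils; (b) YES, τ_max = 131 MPa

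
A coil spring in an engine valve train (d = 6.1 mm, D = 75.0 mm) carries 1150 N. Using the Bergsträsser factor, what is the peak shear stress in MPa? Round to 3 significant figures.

Spring index C = D/d = 75.0/6.1 = 12.2951
K_B = (4C+2)/(4C−3) = 51.180/46.180 = 1.1083
τ₀ = 8FD/(πd³) = 8·1150·75.0/(π·6.1³) = 690000/713.08 = 967.63 MPa
τ_max = K·τ₀ = 1.1083 × 967.63 = 1072.4 MPa

1070 MPa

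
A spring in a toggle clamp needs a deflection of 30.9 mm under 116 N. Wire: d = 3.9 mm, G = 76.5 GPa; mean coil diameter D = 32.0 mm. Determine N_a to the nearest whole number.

Required rate k = F/δ = 116/30.9 = 3.754 N/mm
N_a = Gd⁴/(8D³k) = (76.5×10³ × 3.9⁴)/(8 × 32.0³ × 3.754)
    = 1.76978e+07 / 984100 = 17.98 → 18 coils

18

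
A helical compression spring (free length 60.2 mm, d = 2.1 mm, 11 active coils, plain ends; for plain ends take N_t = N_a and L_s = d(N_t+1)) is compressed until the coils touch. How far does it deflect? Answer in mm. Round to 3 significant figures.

N_t = 11; L_s = 2.1·12 = 25.2 mm
δ_solid = L₀ − L_s = 60.2 − 25.2 = 35 mm

35.0 mm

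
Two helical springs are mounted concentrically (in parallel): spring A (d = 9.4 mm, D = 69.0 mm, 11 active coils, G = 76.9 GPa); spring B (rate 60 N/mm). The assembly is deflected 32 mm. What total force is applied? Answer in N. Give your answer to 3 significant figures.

2580 N

k_A = Gd⁴/(8D³N_a) = (76.9×10³)(9.4⁴)/(8·69.0³·11) = 20.769 N/mm
Parallel: k_eq = 20.769 + 60 = 80.769 N/mm
F = k_eq·δ = 80.769·32 = 2584.6 N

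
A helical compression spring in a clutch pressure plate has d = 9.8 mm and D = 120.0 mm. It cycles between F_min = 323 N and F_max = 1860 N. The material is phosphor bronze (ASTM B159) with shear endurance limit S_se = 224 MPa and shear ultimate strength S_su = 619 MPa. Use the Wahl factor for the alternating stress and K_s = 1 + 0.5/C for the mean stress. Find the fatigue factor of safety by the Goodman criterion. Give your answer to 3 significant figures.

C = D/d = 120.0/9.8 = 12.2449; K_W = (4C−1)/(4C−4)+0.615/C = 1.1169; K_s = 1+0.5/C = 1.0408
F_a = (F_max−F_min)/2 = 768.5 N; F_m = (F_max+F_min)/2 = 1091.5 N
τ_a = K_W·8F_aD/(πd³) = 1.1169 × 249.51 = 278.68 MPa
τ_m = K_s·8F_mD/(πd³) = 1.0408 × 354.38 = 368.85 MPa
Goodman: 1/n_f = τ_a/S_se + τ_m/S_su = 278.68/224 + 368.85/619 = 1.24412 + 0.59588 = 1.84
n_f = 1/1.84 = 0.5435

0.543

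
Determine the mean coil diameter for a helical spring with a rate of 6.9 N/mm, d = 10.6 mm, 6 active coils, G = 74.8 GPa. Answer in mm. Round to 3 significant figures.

142 mm

D = (Gd⁴/(8N_a·k))^(1/3) = (74.8×10³·10.6⁴/(8·6·6.9))^(1/3)
  = (2.85125e+06)^(1/3) = 141.8007 mm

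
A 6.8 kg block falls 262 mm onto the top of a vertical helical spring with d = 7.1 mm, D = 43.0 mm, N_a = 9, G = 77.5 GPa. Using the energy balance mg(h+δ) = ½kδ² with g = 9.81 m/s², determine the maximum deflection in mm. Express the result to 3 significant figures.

33.9 mm

k = Gd⁴/(8D³N_a) = (77.5×10³)(7.1⁴)/(8·43.0³·9) = 34.403 N/mm
W = mg = 6.8 × 9.81 = 66.708 N
½kδ² − Wδ − Wh = 0 → δ = (W + √(W² + 2kWh))/k
δ = (66.708 + √(4450 + 1.20256e+06))/34.403 = (66.708 + 1098.6)/34.403 = 33.873 mm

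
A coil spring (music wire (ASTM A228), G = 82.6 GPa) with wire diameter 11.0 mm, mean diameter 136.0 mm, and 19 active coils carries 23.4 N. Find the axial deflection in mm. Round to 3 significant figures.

k = Gd⁴/(8D³N_a) = (82.6×10³)(11.0⁴)/(8·136.0³·19) = 3.1629 N/mm
δ = F/k = 23.4 / 3.1629 = 7.3982 mm

7.40 mm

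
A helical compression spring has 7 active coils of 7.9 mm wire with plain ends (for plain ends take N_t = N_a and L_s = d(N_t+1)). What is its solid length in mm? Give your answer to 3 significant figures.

63.2 mm

plain ends: N_t = N_a = 7
L_s = d·(N_t+1) = 7.9 × 8 = 63.2 mm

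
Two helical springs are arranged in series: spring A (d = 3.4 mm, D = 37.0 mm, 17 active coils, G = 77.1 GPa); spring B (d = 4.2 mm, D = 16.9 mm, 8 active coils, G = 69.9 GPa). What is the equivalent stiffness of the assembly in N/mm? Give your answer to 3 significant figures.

k_A = Gd⁴/(8D³N_a) = (77.1×10³)(3.4⁴)/(8·37.0³·17) = 1.4956 N/mm
k_B = Gd⁴/(8D³N_a) = (69.9×10³)(4.2⁴)/(8·16.9³·8) = 70.41 N/mm
Series: 1/k_eq = 1/1.4956 + 1/70.41 = 0.68281; k_eq = 1.4645 N/mm

1.46 N/mm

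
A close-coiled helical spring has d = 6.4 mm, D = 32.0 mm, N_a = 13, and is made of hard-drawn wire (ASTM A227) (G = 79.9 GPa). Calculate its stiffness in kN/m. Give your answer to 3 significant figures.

k = Gd⁴/(8D³N_a) = (79.9×10³ × 6.4⁴) / (8 × 32.0³ × 13)
  = 1.3405e+08 / 3.40787e+06 = 39.335 N/mm

39.3 kN/m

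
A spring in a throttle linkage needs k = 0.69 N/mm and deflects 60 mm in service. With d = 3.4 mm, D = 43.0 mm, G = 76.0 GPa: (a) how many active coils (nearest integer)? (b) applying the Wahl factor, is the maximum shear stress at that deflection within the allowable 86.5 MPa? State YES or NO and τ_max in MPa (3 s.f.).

N_a = Gd⁴/(8D³k) = (76.0×10³)(3.4⁴)/(8·43.0³·0.69) = 23.14 → N_a = 23
Actual rate k = Gd⁴/(8D³·23) = 0.69423 N/mm
Working load F = kδ = 0.69423·60 = 41.654 N
C = 43.0/3.4 = 12.6471; K_W = (4C−1)/(4C−4)+0.615/C = 1.1130
τ_max = K_W·8FD/(πd³) = 1.1130·116.05 = 129.16 MPa
τ_max > 86.5 MPa → exceeds allowable

(a) 23 coils; (b) NO, τ_max = 129 MPa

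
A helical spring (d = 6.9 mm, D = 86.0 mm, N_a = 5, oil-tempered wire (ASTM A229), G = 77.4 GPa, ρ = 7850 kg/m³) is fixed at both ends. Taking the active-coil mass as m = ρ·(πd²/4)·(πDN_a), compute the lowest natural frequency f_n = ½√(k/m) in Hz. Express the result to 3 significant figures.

65.9 Hz

k = Gd⁴/(8D³N_a) = (77.4×10³)(6.9⁴)/(8·86.0³·5) = 6.8958 N/mm = 6895.8 N/m
Wire length L = πDN_a = π·86.0·5 = 1350.9 mm
m = ρ·(πd²/4)·L = 7850 × 37.393×10⁻⁶ m² × 1.3509 m = 0.39653 kg
f_n = ½√(k/m) = 0.5·√(6895.8/0.39653) = 0.5·√(17390) = 65.936 Hz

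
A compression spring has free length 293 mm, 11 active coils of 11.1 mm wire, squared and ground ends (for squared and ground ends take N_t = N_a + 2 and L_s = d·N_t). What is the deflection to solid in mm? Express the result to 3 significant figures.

149 mm

N_t = 13; L_s = 11.1·13 = 144.3 mm
δ_solid = L₀ − L_s = 293 − 144.3 = 148.7 mm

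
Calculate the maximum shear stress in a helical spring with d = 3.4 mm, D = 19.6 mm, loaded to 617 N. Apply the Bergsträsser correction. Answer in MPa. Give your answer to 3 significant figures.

979 MPa

Spring index C = D/d = 19.6/3.4 = 5.7647
K_B = (4C+2)/(4C−3) = 25.059/20.059 = 1.2493
τ₀ = 8FD/(πd³) = 8·617·19.6/(π·3.4³) = 96745.6/123.48 = 783.51 MPa
τ_max = K·τ₀ = 1.2493 × 783.51 = 978.81 MPa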